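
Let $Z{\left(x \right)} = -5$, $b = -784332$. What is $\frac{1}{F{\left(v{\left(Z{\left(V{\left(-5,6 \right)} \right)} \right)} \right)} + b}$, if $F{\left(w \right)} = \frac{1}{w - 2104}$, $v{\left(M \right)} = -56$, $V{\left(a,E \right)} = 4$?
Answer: $- \frac{2160}{1694157121} \approx -1.275 \cdot 10^{-6}$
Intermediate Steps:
$F{\left(w \right)} = \frac{1}{-2104 + w}$
$\frac{1}{F{\left(v{\left(Z{\left(V{\left(-5,6 \right)} \right)} \right)} \right)} + b} = \frac{1}{\frac{1}{-2104 - 56} - 784332} = \frac{1}{\frac{1}{-2160} - 784332} = \frac{1}{- \frac{1}{2160} - 784332} = \frac{1}{- \frac{1694157121}{2160}} = - \frac{2160}{1694157121}$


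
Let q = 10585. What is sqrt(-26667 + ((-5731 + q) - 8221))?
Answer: I*sqrt(30034) ≈ 173.3*I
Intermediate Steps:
sqrt(-26667 + ((-5731 + q) - 8221)) = sqrt(-26667 + ((-5731 + 10585) - 8221)) = sqrt(-26667 + (4854 - 8221)) = sqrt(-26667 - 3367) = sqrt(-30034) = I*sqrt(30034)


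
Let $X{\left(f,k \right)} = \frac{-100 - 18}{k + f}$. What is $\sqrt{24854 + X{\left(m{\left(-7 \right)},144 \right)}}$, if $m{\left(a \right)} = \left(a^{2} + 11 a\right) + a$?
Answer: $\frac{2 \sqrt{73819378}}{109} \approx 157.65$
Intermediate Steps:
$m{\left(a \right)} = a^{2} + 12 a$
$X{\left(f,k \right)} = - \frac{118}{f + k}$
$\sqrt{24854 + X{\left(m{\left(-7 \right)},144 \right)}} = \sqrt{24854 - \frac{118}{- 7 \left(12 - 7\right) + 144}} = \sqrt{24854 - \frac{118}{\left(-7\right) 5 + 144}} = \sqrt{24854 - \frac{118}{-35 + 144}} = \sqrt{24854 - \frac{118}{109}} = \sqrt{\frac{2708968}{109}} = \frac{2 \sqrt{73819378}}{109}$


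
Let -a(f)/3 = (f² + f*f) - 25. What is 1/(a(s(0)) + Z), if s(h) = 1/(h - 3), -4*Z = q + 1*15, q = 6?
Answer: 12/829 ≈ 0.014475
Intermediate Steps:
Z = -21/4 (Z = -(6 + 1*15)/4 = -(6 + 15)/4 = -¼*21 = -21/4 ≈ -5.2500)
s(h) = 1/(-3 + h)
a(f) = 75 - 6*f² (a(f) = -3*((f² + f*f) - 25) = -3*((f² + f²) - 25) = -3*(2*f² - 25) = -3*(-25 + 2*f²) = 75 - 6*f²)
1/(a(s(0)) + Z) = 1/((75 - 6/(-3 + 0)²) - 21/4) = 1/((75 - 6*(1/(-3))²) - 21/4) = 1/((75 - 6*(-⅓)²) - 21/4) = 1/((75 - 6*⅑) - 21/4) = 1/((75 - ⅔) - 21/4) = 1/(223/3 - 21/4) = 1/(829/12) = 12/829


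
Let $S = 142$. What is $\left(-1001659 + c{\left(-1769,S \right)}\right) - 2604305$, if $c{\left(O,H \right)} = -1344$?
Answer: $-3607308$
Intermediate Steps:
$\left(-1001659 + c{\left(-1769,S \right)}\right) - 2604305 = \left(-1001659 - 1344\right) - 2604305 = -1003003 - 2604305 = -3607308$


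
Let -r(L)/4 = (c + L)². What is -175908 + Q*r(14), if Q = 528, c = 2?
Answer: -716580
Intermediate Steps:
r(L) = -4*(2 + L)²
-175908 + Q*r(14) = -175908 + 528*(-4*(2 + 14)²) = -175908 + 528*(-4*16²) = -175908 + 528*(-4*256) = -175908 + 528*(-1024) = -175908 - 540672 = -716580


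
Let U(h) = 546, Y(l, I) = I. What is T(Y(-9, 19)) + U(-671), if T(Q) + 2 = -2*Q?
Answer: 506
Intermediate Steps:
T(Q) = -2 - 2*Q
T(Y(-9, 19)) + U(-671) = (-2 - 2*19) + 546 = (-2 - 38) + 546 = -40 + 546 = 506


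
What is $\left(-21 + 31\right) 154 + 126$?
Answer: $1666$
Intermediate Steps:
$\left(-21 + 31\right) 154 + 126 = 10 \cdot 154 + 126 = 1540 + 126 = 1666$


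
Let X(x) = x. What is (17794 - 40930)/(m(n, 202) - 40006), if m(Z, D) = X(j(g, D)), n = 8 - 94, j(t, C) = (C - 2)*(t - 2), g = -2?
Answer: 3856/6801 ≈ 0.56698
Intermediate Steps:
j(t, C) = (-2 + C)*(-2 + t)
n = -86
m(Z, D) = 8 - 4*D (m(Z, D) = 4 - 2*D - 2*(-2) + D*(-2) = 4 - 2*D + 4 - 2*D = 8 - 4*D)
(17794 - 40930)/(m(n, 202) - 40006) = (17794 - 40930)/((8 - 4*202) - 40006) = -23136/((8 - 808) - 40006) = -23136/(-800 - 40006) = -23136/(-40806) = -23136*(-1/40806) = 3856/6801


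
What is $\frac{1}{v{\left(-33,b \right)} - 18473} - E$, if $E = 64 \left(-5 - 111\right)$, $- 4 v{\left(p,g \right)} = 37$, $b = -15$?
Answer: $\frac{548848892}{73929} \approx 7424.0$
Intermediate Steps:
$v{\left(p,g \right)} = - \frac{37}{4}$ ($v{\left(p,g \right)} = \left(- \frac{1}{4}\right) 37 = - \frac{37}{4}$)
$E = -7424$ ($E = 64 \left(-116\right) = -7424$)
$\frac{1}{v{\left(-33,b \right)} - 18473} - E = \frac{1}{- \frac{37}{4} - 18473} - -7424 = \frac{1}{- \frac{37}{4} - 18473} + 7424 = \frac{1}{- \frac{73929}{4}} + 7424 = - \frac{4}{73929} + 7424 = \frac{548848892}{73929}$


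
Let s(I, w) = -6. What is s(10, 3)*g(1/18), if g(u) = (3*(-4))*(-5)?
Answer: -360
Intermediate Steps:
g(u) = 60 (g(u) = -12*(-5) = 60)
s(10, 3)*g(1/18) = -6*60 = -360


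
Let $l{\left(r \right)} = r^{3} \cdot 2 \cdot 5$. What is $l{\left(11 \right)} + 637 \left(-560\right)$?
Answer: $-343410$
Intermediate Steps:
$l{\left(r \right)} = 10 r^{3}$ ($l{\left(r \right)} = 2 r^{3} \cdot 5 = 10 r^{3}$)
$l{\left(11 \right)} + 637 \left(-560\right) = 10 \cdot 11^{3} + 637 \left(-560\right) = 10 \cdot 1331 - 356720 = 13310 - 356720 = -343410$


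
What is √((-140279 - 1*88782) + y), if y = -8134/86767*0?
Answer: I*√229061 ≈ 478.6*I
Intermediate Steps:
y = 0 (y = -8134*1/86767*0 = -8134/86767*0 = 0)
√((-140279 - 1*88782) + y) = √((-140279 - 1*88782) + 0) = √((-140279 - 88782) + 0) = √(-229061 + 0) = √(-229061) = I*√229061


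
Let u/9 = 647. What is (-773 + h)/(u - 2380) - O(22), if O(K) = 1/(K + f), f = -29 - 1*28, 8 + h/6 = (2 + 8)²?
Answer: -4292/120505 ≈ -0.035617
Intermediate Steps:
u = 5823 (u = 9*647 = 5823)
h = 552 (h = -48 + 6*(2 + 8)² = -48 + 6*10² = -48 + 6*100 = -48 + 600 = 552)
f = -57 (f = -29 - 28 = -57)
O(K) = 1/(-57 + K) (O(K) = 1/(K - 57) = 1/(-57 + K))
(-773 + h)/(u - 2380) - O(22) = (-773 + 552)/(5823 - 2380) - 1/(-57 + 22) = -221/3443 - 1/(-35) = -221*1/3443 - 1*(-1/35) = -221/3443 + 1/35 = -4292/120505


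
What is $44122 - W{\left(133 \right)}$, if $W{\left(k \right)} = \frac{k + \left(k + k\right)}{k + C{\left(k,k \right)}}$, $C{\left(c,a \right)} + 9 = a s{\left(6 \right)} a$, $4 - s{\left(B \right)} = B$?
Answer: $\frac{1555477387}{35254} \approx 44122.0$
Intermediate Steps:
$s{\left(B \right)} = 4 - B$
$C{\left(c,a \right)} = -9 - 2 a^{2}$ ($C{\left(c,a \right)} = -9 + a \left(4 - 6\right) a = -9 + a \left(-2\right) a = -9 + - 2 a a = -9 - 2 a^{2}$)
$W{\left(k \right)} = \frac{3 k}{-9 + k - 2 k^{2}}$ ($W{\left(k \right)} = \frac{k + \left(k + k\right)}{k - \left(9 + 2 k^{2}\right)} = \frac{k + 2 k}{-9 + k - 2 k^{2}} = \frac{3 k}{-9 + k - 2 k^{2}}$)
$44122 - W{\left(133 \right)} = 44122 - \left(-3\right) 133 \frac{1}{9 - 133 + 2 \cdot 133^{2}} = 44122 - \left(-3\right) 133 \frac{1}{9 - 133 + 2 \cdot 17689} = 44122 - \left(-3\right) 133 \frac{1}{9 - 133 + 35378} = 44122 - \left(-3\right) 133 \cdot \frac{1}{35254} = 44122 - - \frac{399}{35254} = 44122 + \frac{399}{35254} = \frac{1555477387}{35254}$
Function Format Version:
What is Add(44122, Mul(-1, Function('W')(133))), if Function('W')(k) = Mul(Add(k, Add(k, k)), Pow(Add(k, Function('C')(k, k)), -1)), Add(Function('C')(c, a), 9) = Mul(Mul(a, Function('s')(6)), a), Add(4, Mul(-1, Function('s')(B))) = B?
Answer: Rational(1555477387, 35254) ≈ 44122.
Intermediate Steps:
Function('s')(B) = Add(4, Mul(-1, B))
Function('C')(c, a) = Add(-9, Mul(-2, Pow(a, 2))) (Function('C')(c, a) = Add(-9, Mul(Mul(a, Add(4, Mul(-1, 6))), a)) = Add(-9, Mul(Mul(a, Add(4, -6)), a)) = Add(-9, Mul(Mul(a, -2), a)) = Add(-9, Mul(Mul(-2, a), a)) = Add(-9, Mul(-2, Pow(a, 2))))
Function('W')(k) = Mul(3, k, Pow(Add(-9, k, Mul(-2, Pow(k, 2))), -1)) (Function('W')(k) = Mul(Add(k, Add(k, k)), Pow(Add(k, Add(-9, Mul(-2, Pow(k, 2)))), -1)) = Mul(Add(k, Mul(2, k)), Pow(Add(-9, k, Mul(-2, Pow(k, 2))), -1)) = Mul(Mul(3, k), Pow(Add(-9, k, Mul(-2, Pow(k, 2))), -1)) = Mul(3, k, Pow(Add(-9, k, Mul(-2, Pow(k, 2))), -1)))
Add(44122, Mul(-1, Function('W')(133))) = Add(44122, Mul(-1, Mul(-3, 133, Pow(Add(9, Mul(-1, 133), Mul(2, Pow(133, 2))), -1)))) = Add(44122, Mul(-1, Mul(-3, 133, Pow(Add(9, -133, Mul(2, 17689)), -1)))) = Add(44122, Mul(-1, Mul(-3, 133, Pow(Add(9, -133, 35378), -1)))) = Add(44122, Mul(-1, Mul(-3, 133, Pow(35254, -1)))) = Add(44122, Mul(-1, Mul(-3, 133, Rational(1, 35254)))) = Add(44122, Mul(-1, Rational(-399, 35254))) = Add(44122, Rational(399, 35254)) = Rational(1555477387, 35254)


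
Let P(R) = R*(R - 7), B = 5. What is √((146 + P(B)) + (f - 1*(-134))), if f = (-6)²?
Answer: 3*√34 ≈ 17.493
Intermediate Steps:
f = 36
P(R) = R*(-7 + R)
√((146 + P(B)) + (f - 1*(-134))) = √((146 + 5*(-7 + 5)) + (36 - 1*(-134))) = √((146 + 5*(-2)) + (36 + 134)) = √((146 - 10) + 170) = √(136 + 170) = √306 = 3*√34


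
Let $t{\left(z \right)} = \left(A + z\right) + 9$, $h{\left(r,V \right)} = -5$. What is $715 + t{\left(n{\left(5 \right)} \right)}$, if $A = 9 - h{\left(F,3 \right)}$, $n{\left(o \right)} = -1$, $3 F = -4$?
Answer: $737$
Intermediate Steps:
$F = - \frac{4}{3}$ ($F = \frac{1}{3} \left(-4\right) = - \frac{4}{3} \approx -1.3333$)
$A = 14$ ($A = 9 - -5 = 9 + 5 = 14$)
$t{\left(z \right)} = 23 + z$ ($t{\left(z \right)} = \left(14 + z\right) + 9 = 23 + z$)
$715 + t{\left(n{\left(5 \right)} \right)} = 715 + \left(23 - 1\right) = 715 + 22 = 737$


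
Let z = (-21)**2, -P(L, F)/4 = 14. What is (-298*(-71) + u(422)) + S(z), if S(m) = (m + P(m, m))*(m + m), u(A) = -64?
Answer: 360664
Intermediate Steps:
P(L, F) = -56 (P(L, F) = -4*14 = -56)
z = 441
S(m) = 2*m*(-56 + m) (S(m) = (m - 56)*(m + m) = (-56 + m)*(2*m) = 2*m*(-56 + m))
(-298*(-71) + u(422)) + S(z) = (-298*(-71) - 64) + 2*441*(-56 + 441) = (21158 - 64) + 2*441*385 = 21094 + 339570 = 360664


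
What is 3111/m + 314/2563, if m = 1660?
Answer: 8494733/4254580 ≈ 1.9966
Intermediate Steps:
3111/m + 314/2563 = 3111/1660 + 314/2563 = 8494733/4254580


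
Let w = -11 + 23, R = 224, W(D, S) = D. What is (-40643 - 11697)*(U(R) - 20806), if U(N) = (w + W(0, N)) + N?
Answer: 1076633800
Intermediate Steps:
w = 12
U(N) = 12 + N (U(N) = (12 + 0) + N = 12 + N)
(-40643 - 11697)*(U(R) - 20806) = (-40643 - 11697)*((12 + 224) - 20806) = -52340*(236 - 20806) = -52340*(-20570) = 1076633800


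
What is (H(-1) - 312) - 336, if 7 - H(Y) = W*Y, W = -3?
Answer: -644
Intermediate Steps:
H(Y) = 7 + 3*Y (H(Y) = 7 - (-3)*Y = 7 + 3*Y)
(H(-1) - 312) - 336 = ((7 + 3*(-1)) - 312) - 336 = ((7 - 3) - 312) - 336 = (4 - 312) - 336 = -308 - 336 = -644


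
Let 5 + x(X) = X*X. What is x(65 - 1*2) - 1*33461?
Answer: -29497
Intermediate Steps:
x(X) = -5 + X**2 (x(X) = -5 + X*X = -5 + X**2)
x(65 - 1*2) - 1*33461 = (-5 + (65 - 1*2)**2) - 1*33461 = (-5 + (65 - 2)**2) - 33461 = (-5 + 63**2) - 33461 = (-5 + 3969) - 33461 = 3964 - 33461 = -29497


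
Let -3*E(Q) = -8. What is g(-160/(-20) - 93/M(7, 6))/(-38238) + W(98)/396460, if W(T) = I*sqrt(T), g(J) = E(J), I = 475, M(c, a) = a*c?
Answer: -4/57357 + 665*sqrt(2)/79292 ≈ 0.011791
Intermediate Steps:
E(Q) = 8/3 (E(Q) = -1/3*(-8) = 8/3)
g(J) = 8/3
W(T) = 475*sqrt(T)
g(-160/(-20) - 93/M(7, 6))/(-38238) + W(98)/396460 = (8/3)/(-38238) + (475*sqrt(98))/396460 = (8/3)*(-1/38238) + (475*(7*sqrt(2)))*(1/396460) = -4/57357 + (3325*sqrt(2))*(1/396460) = -4/57357 + 665*sqrt(2)/79292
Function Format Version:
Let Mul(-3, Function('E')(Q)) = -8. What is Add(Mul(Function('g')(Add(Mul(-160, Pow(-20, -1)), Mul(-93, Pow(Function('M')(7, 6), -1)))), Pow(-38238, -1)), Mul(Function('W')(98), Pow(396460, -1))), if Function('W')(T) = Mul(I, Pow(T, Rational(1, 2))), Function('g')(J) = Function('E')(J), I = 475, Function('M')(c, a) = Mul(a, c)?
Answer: Add(Rational(-4, 57357), Mul(Rational(665, 79292), Pow(2, Rational(1, 2)))) ≈ 0.011791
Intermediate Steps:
Function('E')(Q) = Rational(8, 3) (Function('E')(Q) = Mul(Rational(-1, 3), -8) = Rational(8, 3))
Function('g')(J) = Rational(8, 3)
Function('W')(T) = Mul(475, Pow(T, Rational(1, 2)))
Add(Mul(Function('g')(Add(Mul(-160, Pow(-20, -1)), Mul(-93, Pow(Function('M')(7, 6), -1)))), Pow(-38238, -1)), Mul(Function('W')(98), Pow(396460, -1))) = Add(Mul(Rational(8, 3), Pow(-38238, -1)), Mul(Mul(475, Pow(98, Rational(1, 2))), Pow(396460, -1))) = Add(Mul(Rational(8, 3), Rational(-1, 38238)), Mul(Mul(475, Mul(7, Pow(2, Rational(1, 2)))), Rational(1, 396460))) = Add(Rational(-4, 57357), Mul(Mul(3325, Pow(2, Rational(1, 2))), Rational(1, 396460))) = Add(Rational(-4, 57357), Mul(Rational(665, 79292), Pow(2, Rational(1, 2))))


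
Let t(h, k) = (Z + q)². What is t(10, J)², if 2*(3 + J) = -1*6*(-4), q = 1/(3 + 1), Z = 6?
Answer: 390625/256 ≈ 1525.9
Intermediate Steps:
q = ¼ (q = 1/4 = ¼ ≈ 0.25000)
J = 9 (J = -3 + (-1*6*(-4))/2 = -3 + (-6*(-4))/2 = -3 + (½)*24 = -3 + 12 = 9)
t(h, k) = 625/16 (t(h, k) = (6 + ¼)² = (25/4)² = 625/16)
t(10, J)² = (625/16)² = 390625/256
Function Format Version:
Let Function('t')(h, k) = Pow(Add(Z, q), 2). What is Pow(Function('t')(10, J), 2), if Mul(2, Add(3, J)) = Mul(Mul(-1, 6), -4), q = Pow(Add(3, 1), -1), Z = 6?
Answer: Rational(390625, 256) ≈ 1525.9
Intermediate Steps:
q = Rational(1, 4) (q = Pow(4, -1) = Rational(1, 4) ≈ 0.25000)
J = 9 (J = Add(-3, Mul(Rational(1, 2), Mul(Mul(-1, 6), -4))) = Add(-3, Mul(Rational(1, 2), Mul(-6, -4))) = Add(-3, Mul(Rational(1, 2), 24)) = Add(-3, 12) = 9)
Function('t')(h, k) = Rational(625, 16) (Function('t')(h, k) = Pow(Add(6, Rational(1, 4)), 2) = Pow(Rational(25, 4), 2) = Rational(625, 16))
Pow(Function('t')(10, J), 2) = Pow(Rational(625, 16), 2) = Rational(390625, 256)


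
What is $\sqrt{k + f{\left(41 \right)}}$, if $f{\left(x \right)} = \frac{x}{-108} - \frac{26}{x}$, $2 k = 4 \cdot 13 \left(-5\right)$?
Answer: $\frac{i \sqrt{71355867}}{738} \approx 11.446 i$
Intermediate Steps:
$k = -130$ ($k = \frac{4 \cdot 13 \left(-5\right)}{2} = \frac{52 \left(-5\right)}{2} = \frac{1}{2} \left(-260\right) = -130$)
$f{\left(x \right)} = - \frac{26}{x} - \frac{x}{108}$ ($f{\left(x \right)} = x \left(- \frac{1}{108}\right) - \frac{26}{x} = - \frac{x}{108} - \frac{26}{x} = - \frac{26}{x} - \frac{x}{108}$)
$\sqrt{k + f{\left(41 \right)}} = \sqrt{-130 - \left(\frac{41}{108} + \frac{26}{41}\right)} = \sqrt{-130 - \frac{4489}{4428}} = \sqrt{- \frac{580129}{4428}} = \frac{i \sqrt{71355867}}{738}$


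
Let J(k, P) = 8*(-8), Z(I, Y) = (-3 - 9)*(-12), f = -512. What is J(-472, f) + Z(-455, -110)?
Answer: 80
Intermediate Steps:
Z(I, Y) = 144 (Z(I, Y) = -12*(-12) = 144)
J(k, P) = -64
J(-472, f) + Z(-455, -110) = -64 + 144 = 80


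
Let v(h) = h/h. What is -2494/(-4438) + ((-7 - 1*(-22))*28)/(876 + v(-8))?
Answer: 2025599/1946063 ≈ 1.0409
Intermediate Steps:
v(h) = 1
-2494/(-4438) + ((-7 - 1*(-22))*28)/(876 + v(-8)) = -2494/(-4438) + ((-7 - 1*(-22))*28)/(876 + 1) = -2494*(-1/4438) + ((-7 + 22)*28)/877 = 1247/2219 + (15*28)*(1/877) = 1247/2219 + 420*(1/877) = 1247/2219 + 420/877 = 2025599/1946063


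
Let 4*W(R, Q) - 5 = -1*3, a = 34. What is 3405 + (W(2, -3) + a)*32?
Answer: 4509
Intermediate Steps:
W(R, Q) = ½ (W(R, Q) = 5/4 + (-1*3)/4 = 5/4 + (¼)*(-3) = 5/4 - ¾ = ½)
3405 + (W(2, -3) + a)*32 = 3405 + (½ + 34)*32 = 3405 + (69/2)*32 = 3405 + 1104 = 4509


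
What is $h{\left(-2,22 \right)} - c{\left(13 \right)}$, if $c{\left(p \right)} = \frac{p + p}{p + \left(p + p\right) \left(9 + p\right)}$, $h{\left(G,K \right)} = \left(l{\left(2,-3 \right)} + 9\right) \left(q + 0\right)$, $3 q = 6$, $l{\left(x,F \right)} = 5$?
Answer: $\frac{1258}{45} \approx 27.956$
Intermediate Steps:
$q = 2$ ($q = \frac{1}{3} \cdot 6 = 2$)
$h{\left(G,K \right)} = 28$ ($h{\left(G,K \right)} = \left(5 + 9\right) \left(2 + 0\right) = 14 \cdot 2 = 28$)
$c{\left(p \right)} = \frac{2 p}{p + 2 p \left(9 + p\right)}$
$h{\left(-2,22 \right)} - c{\left(13 \right)} = 28 - \frac{2}{19 + 2 \cdot 13} = 28 - \frac{2}{19 + 26} = 28 - \frac{2}{45} = \frac{1258}{45}$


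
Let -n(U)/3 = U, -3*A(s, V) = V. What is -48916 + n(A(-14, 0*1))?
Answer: -48916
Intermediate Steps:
A(s, V) = -V/3
n(U) = -3*U
-48916 + n(A(-14, 0*1)) = -48916 - (-1)*0*1 = -48916 - (-1)*0 = -48916 - 3*0 = -48916 + 0 = -48916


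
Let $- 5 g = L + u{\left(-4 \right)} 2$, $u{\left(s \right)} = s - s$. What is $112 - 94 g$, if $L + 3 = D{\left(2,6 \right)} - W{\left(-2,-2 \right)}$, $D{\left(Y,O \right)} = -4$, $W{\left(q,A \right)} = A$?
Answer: $18$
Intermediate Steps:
$u{\left(s \right)} = 0$
$L = -5$ ($L = -3 - 2 = -5$)
$g = 1$ ($g = - \frac{-5 + 0 \cdot 2}{5} = - \frac{-5 + 0}{5} = \left(- \frac{1}{5}\right) \left(-5\right) = 1$)
$112 - 94 g = 112 - 94 = 18$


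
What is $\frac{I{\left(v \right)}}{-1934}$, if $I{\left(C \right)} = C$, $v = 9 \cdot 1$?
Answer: $- \frac{9}{1934} \approx -0.0046536$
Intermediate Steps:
$v = 9$
$\frac{I{\left(v \right)}}{-1934} = \frac{9}{-1934} = 9 \left(- \frac{1}{1934}\right) = - \frac{9}{1934}$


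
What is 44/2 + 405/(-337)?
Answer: 7009/337 ≈ 20.798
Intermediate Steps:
44/2 + 405/(-337) = 44*(1/2) + 405*(-1/337) = 22 - 405/337 = 7009/337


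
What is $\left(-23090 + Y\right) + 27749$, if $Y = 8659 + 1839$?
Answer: $15157$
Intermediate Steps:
$Y = 10498$
$\left(-23090 + Y\right) + 27749 = \left(-23090 + 10498\right) + 27749 = -12592 + 27749 = 15157$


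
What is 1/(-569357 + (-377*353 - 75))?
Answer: -1/702513 ≈ -1.4235e-6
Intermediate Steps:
1/(-569357 + (-377*353 - 75)) = 1/(-569357 + (-133081 - 75)) = 1/(-569357 - 133156) = 1/(-702513) = -1/702513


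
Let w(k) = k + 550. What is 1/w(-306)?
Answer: 1/244 ≈ 0.0040984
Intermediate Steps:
w(k) = 550 + k
1/w(-306) = 1/(550 - 306) = 1/244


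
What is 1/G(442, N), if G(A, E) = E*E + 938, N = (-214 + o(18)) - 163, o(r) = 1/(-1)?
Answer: 1/143822 ≈ 6.9530e-6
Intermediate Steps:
o(r) = -1
N = -378 (N = (-214 - 1) - 163 = -215 - 163 = -378)
G(A, E) = 938 + E² (G(A, E) = E² + 938 = 938 + E²)
1/G(442, N) = 1/(938 + (-378)²) = 1/(938 + 142884) = 1/143822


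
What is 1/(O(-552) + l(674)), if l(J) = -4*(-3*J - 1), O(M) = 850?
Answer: 1/8942 ≈ 0.00011183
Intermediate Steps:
l(J) = 4 + 12*J (l(J) = -4*(-1 - 3*J) = 4 + 12*J)
1/(O(-552) + l(674)) = 1/(850 + (4 + 12*674)) = 1/(850 + (4 + 8088)) = 1/(850 + 8092) = 1/8942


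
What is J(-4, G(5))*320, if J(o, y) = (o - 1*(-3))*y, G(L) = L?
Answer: -1600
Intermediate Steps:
J(o, y) = y*(3 + o) (J(o, y) = (o + 3)*y = (3 + o)*y = y*(3 + o))
J(-4, G(5))*320 = (5*(3 - 4))*320 = (5*(-1))*320 = -5*320 = -1600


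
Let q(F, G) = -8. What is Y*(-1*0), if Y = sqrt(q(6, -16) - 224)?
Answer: 0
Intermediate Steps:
Y = 2*I*sqrt(58) (Y = sqrt(-8 - 224) = sqrt(-232) = 2*I*sqrt(58) ≈ 15.232*I)
Y*(-1*0) = (2*I*sqrt(58))*(-1*0) = (2*I*sqrt(58))*0 = 0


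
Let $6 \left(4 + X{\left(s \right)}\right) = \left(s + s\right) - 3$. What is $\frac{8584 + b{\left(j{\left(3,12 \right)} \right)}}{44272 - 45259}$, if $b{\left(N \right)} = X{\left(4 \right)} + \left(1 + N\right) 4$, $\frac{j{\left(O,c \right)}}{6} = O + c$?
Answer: $- \frac{7667}{846} \approx -9.0627$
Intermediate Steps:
$j{\left(O,c \right)} = 6 O + 6 c$ ($j{\left(O,c \right)} = 6 \left(O + c\right) = 6 O + 6 c$)
$X{\left(s \right)} = - \frac{9}{2} + \frac{s}{3}$ ($X{\left(s \right)} = -4 + \frac{\left(s + s\right) - 3}{6} = -4 + \frac{2 s - 3}{6} = -4 + \frac{-3 + 2 s}{6} = -4 + \left(- \frac{1}{2} + \frac{s}{3}\right) = - \frac{9}{2} + \frac{s}{3}$)
$b{\left(N \right)} = \frac{5}{6} + 4 N$ ($b{\left(N \right)} = \left(- \frac{9}{2} + \frac{1}{3} \cdot 4\right) + \left(1 + N\right) 4 = \left(- \frac{9}{2} + \frac{4}{3}\right) + \left(4 + 4 N\right) = - \frac{19}{6} + \left(4 + 4 N\right) = \frac{5}{6} + 4 N$)
$\frac{8584 + b{\left(j{\left(3,12 \right)} \right)}}{44272 - 45259} = \frac{8584 + \left(\frac{5}{6} + 4 \left(6 \cdot 3 + 6 \cdot 12\right)\right)}{44272 - 45259} = \frac{8584 + \left(\frac{5}{6} + 4 \left(18 + 72\right)\right)}{-987} = \left(8584 + \left(\frac{5}{6} + 4 \cdot 90\right)\right) \left(- \frac{1}{987}\right) = \left(8584 + \left(\frac{5}{6} + 360\right)\right) \left(- \frac{1}{987}\right) = \left(8584 + \frac{2165}{6}\right) \left(- \frac{1}{987}\right) = \frac{53669}{6} \left(- \frac{1}{987}\right) = - \frac{7667}{846}$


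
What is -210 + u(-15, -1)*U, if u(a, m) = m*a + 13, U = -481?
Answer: -13678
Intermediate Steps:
u(a, m) = 13 + a*m (u(a, m) = a*m + 13 = 13 + a*m)
-210 + u(-15, -1)*U = -210 + (13 - 15*(-1))*(-481) = -210 + (13 + 15)*(-481) = -210 + 28*(-481) = -210 - 13468 = -13678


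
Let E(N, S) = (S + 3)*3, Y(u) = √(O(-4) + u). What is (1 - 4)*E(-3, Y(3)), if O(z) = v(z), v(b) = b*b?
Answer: -27 - 9*√19 ≈ -66.230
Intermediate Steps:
v(b) = b²
O(z) = z²
Y(u) = √(16 + u) (Y(u) = √((-4)² + u) = √(16 + u))
E(N, S) = 9 + 3*S (E(N, S) = (3 + S)*3 = 9 + 3*S)
(1 - 4)*E(-3, Y(3)) = (1 - 4)*(9 + 3*√(16 + 3)) = -3*(9 + 3*√19) = -27 - 9*√19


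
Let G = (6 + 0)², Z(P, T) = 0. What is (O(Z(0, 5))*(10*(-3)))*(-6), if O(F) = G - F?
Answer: 6480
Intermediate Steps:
G = 36 (G = 6² = 36)
O(F) = 36 - F
(O(Z(0, 5))*(10*(-3)))*(-6) = ((36 - 1*0)*(10*(-3)))*(-6) = ((36 + 0)*(-30))*(-6) = (36*(-30))*(-6) = -1080*(-6) = 6480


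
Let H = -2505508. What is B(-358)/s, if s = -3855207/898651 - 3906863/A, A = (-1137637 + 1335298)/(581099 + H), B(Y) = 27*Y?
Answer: -858477357918063/3378209500158971345 ≈ -0.00025412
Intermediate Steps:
A = -197661/1924409 (A = (-1137637 + 1335298)/(581099 - 2505508) = 197661/(-1924409) = 197661*(-1/1924409) = -197661/1924409 ≈ -0.10271)
s = 6756419000317942690/177628255311 (s = -3855207/898651 - 3906863/(-197661/1924409) = -3855207*1/898651 - 3906863*(-1924409/197661) = -3855207/898651 + 7518402318967/197661 = 6756419000317942690/177628255311 ≈ 3.8037e+7)
B(-358)/s = (27*(-358))/(6756419000317942690/177628255311) = -9666*177628255311/6756419000317942690 = -858477357918063/3378209500158971345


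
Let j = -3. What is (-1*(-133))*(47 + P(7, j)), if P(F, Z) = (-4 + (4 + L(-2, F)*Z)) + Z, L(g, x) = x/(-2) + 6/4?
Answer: 6650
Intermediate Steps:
L(g, x) = 3/2 - x/2 (L(g, x) = x*(-½) + 6*(¼) = -x/2 + 3/2 = 3/2 - x/2)
P(F, Z) = Z + Z*(3/2 - F/2) (P(F, Z) = (-4 + (4 + (3/2 - F/2)*Z)) + Z = (-4 + (4 + Z*(3/2 - F/2))) + Z = Z*(3/2 - F/2) + Z = Z + Z*(3/2 - F/2))
(-1*(-133))*(47 + P(7, j)) = (-1*(-133))*(47 + (½)*(-3)*(5 - 1*7)) = 133*(47 + (½)*(-3)*(5 - 7)) = 133*(47 + (½)*(-3)*(-2)) = 133*(47 + 3) = 133*50 = 6650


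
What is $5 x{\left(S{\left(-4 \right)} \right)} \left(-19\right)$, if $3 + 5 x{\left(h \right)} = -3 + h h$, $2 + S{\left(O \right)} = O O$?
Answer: $-3610$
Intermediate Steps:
$S{\left(O \right)} = -2 + O^{2}$ ($S{\left(O \right)} = -2 + O O = -2 + O^{2}$)
$x{\left(h \right)} = - \frac{6}{5} + \frac{h^{2}}{5}$ ($x{\left(h \right)} = - \frac{3}{5} + \frac{-3 + h h}{5} = - \frac{3}{5} + \frac{-3 + h^{2}}{5} = - \frac{3}{5} + \left(- \frac{3}{5} + \frac{h^{2}}{5}\right) = - \frac{6}{5} + \frac{h^{2}}{5}$)
$5 x{\left(S{\left(-4 \right)} \right)} \left(-19\right) = 5 \left(- \frac{6}{5} + \frac{\left(-2 + \left(-4\right)^{2}\right)^{2}}{5}\right) \left(-19\right) = 5 \left(- \frac{6}{5} + \frac{\left(-2 + 16\right)^{2}}{5}\right) \left(-19\right) = 5 \left(- \frac{6}{5} + \frac{14^{2}}{5}\right) \left(-19\right) = 5 \left(- \frac{6}{5} + \frac{1}{5} \cdot 196\right) \left(-19\right) = 5 \left(- \frac{6}{5} + \frac{196}{5}\right) \left(-19\right) = 5 \cdot 38 \left(-19\right) = 190 \left(-19\right) = -3610$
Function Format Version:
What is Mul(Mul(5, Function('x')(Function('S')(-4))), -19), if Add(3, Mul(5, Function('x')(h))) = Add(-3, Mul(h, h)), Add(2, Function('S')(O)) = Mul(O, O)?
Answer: -3610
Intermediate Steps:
Function('S')(O) = Add(-2, Pow(O, 2)) (Function('S')(O) = Add(-2, Mul(O, O)) = Add(-2, Pow(O, 2)))
Function('x')(h) = Add(Rational(-6, 5), Mul(Rational(1, 5), Pow(h, 2))) (Function('x')(h) = Add(Rational(-3, 5), Mul(Rational(1, 5), Add(-3, Mul(h, h)))) = Add(Rational(-3, 5), Mul(Rational(1, 5), Add(-3, Pow(h, 2)))) = Add(Rational(-3, 5), Add(Rational(-3, 5), Mul(Rational(1, 5), Pow(h, 2)))) = Add(Rational(-6, 5), Mul(Rational(1, 5), Pow(h, 2))))
Mul(Mul(5, Function('x')(Function('S')(-4))), -19) = Mul(Mul(5, Add(Rational(-6, 5), Mul(Rational(1, 5), Pow(Add(-2, Pow(-4, 2)), 2)))), -19) = Mul(Mul(5, Add(Rational(-6, 5), Mul(Rational(1, 5), Pow(Add(-2, 16), 2)))), -19) = Mul(Mul(5, Add(Rational(-6, 5), Mul(Rational(1, 5), Pow(14, 2)))), -19) = Mul(Mul(5, Add(Rational(-6, 5), Mul(Rational(1, 5), 196))), -19) = Mul(Mul(5, Add(Rational(-6, 5), Rational(196, 5))), -19) = Mul(Mul(5, 38), -19) = Mul(190, -19) = -3610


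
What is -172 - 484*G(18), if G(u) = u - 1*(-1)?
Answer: -9368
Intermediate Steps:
G(u) = 1 + u (G(u) = u + 1 = 1 + u)
-172 - 484*G(18) = -172 - 484*(1 + 18) = -172 - 484*19 = -172 - 9196 = -9368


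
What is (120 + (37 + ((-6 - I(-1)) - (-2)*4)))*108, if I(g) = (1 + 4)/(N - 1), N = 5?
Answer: 17037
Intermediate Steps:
I(g) = 5/4 (I(g) = (1 + 4)/(5 - 1) = 5/4)
(120 + (37 + ((-6 - I(-1)) - (-2)*4)))*108 = (120 + (37 + ((-6 - 1*5/4) - (-2)*4)))*108 = (120 + (37 + ((-6 - 5/4) - 1*(-8))))*108 = (120 + (37 + (-29/4 + 8)))*108 = (120 + (37 + 3/4))*108 = (120 + 151/4)*108 = (631/4)*108 = 17037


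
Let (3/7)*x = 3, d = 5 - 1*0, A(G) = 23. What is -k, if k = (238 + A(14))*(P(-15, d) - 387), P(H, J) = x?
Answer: 99180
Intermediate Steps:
d = 5 (d = 5 + 0 = 5)
x = 7 (x = (7/3)*3 = 7)
P(H, J) = 7
k = -99180 (k = (238 + 23)*(7 - 387) = 261*(-380) = -99180)
-k = -1*(-99180) = 99180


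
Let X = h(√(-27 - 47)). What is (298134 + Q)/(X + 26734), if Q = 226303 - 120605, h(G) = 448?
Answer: 201916/13591 ≈ 14.857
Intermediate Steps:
X = 448
Q = 105698
(298134 + Q)/(X + 26734) = (298134 + 105698)/(448 + 26734) = 403832/27182 = 403832*(1/27182) = 201916/13591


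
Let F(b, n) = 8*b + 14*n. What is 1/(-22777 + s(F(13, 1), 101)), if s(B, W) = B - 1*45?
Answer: -1/22704 ≈ -4.4045e-5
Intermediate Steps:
s(B, W) = -45 + B (s(B, W) = B - 45 = -45 + B)
1/(-22777 + s(F(13, 1), 101)) = 1/(-22777 + (-45 + (8*13 + 14*1))) = 1/(-22777 + (-45 + (104 + 14))) = 1/(-22777 + (-45 + 118)) = 1/(-22777 + 73) = 1/(-22704) = -1/22704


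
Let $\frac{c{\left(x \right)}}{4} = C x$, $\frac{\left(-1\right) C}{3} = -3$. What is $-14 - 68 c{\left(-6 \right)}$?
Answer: $14674$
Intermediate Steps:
$C = 9$ ($C = \left(-3\right) \left(-3\right) = 9$)
$c{\left(x \right)} = 36 x$ ($c{\left(x \right)} = 4 \cdot 9 x = 36 x$)
$-14 - 68 c{\left(-6 \right)} = -14 - 68 \cdot 36 \left(-6\right) = -14 - -14688 = -14 + 14688 = 14674$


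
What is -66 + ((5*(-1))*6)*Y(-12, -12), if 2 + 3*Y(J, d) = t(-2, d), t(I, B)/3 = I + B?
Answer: 374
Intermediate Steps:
t(I, B) = 3*B + 3*I (t(I, B) = 3*(I + B) = 3*(B + I) = 3*B + 3*I)
Y(J, d) = -8/3 + d (Y(J, d) = -⅔ + (3*d + 3*(-2))/3 = -⅔ + (3*d - 6)/3 = -⅔ + (-6 + 3*d)/3 = -⅔ + (-2 + d) = -8/3 + d)
-66 + ((5*(-1))*6)*Y(-12, -12) = -66 + ((5*(-1))*6)*(-8/3 - 12) = -66 - 5*6*(-44/3) = -66 - 30*(-44/3) = -66 + 440 = 374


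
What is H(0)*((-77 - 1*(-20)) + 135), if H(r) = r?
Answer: 0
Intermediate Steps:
H(0)*((-77 - 1*(-20)) + 135) = 0*((-77 - 1*(-20)) + 135) = 0*((-77 + 20) + 135) = 0*(-57 + 135) = 0*78 = 0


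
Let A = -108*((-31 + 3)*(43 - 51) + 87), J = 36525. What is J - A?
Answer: 70113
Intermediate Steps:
A = -33588 (A = -108*(-28*(-8) + 87) = -108*(224 + 87) = -108*311 = -33588)
J - A = 36525 - 1*(-33588) = 36525 + 33588 = 70113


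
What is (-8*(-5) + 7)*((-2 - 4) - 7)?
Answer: -611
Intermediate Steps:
(-8*(-5) + 7)*((-2 - 4) - 7) = (40 + 7)*(-6 - 7) = 47*(-13) = -611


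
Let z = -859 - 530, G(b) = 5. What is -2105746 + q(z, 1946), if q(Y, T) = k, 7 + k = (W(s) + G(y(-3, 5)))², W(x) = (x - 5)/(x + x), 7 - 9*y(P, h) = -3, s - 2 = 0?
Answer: -33691759/16 ≈ -2.1057e+6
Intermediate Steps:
s = 2 (s = 2 + 0 = 2)
y(P, h) = 10/9 (y(P, h) = 7/9 - ⅑*(-3) = 7/9 + ⅓ = 10/9)
z = -1389
W(x) = (-5 + x)/(2*x) (W(x) = (-5 + x)/((2*x)) = (-5 + x)*(1/(2*x)) = (-5 + x)/(2*x))
k = 177/16 (k = -7 + ((½)*(-5 + 2)/2 + 5)² = -7 + ((½)*(½)*(-3) + 5)² = -7 + (-¾ + 5)² = -7 + (17/4)² = -7 + 289/16 = 177/16 ≈ 11.063)
q(Y, T) = 177/16
-2105746 + q(z, 1946) = -2105746 + 177/16 = -33691759/16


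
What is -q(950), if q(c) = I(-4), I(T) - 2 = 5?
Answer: -7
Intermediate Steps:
I(T) = 7 (I(T) = 2 + 5 = 7)
q(c) = 7
-q(950) = -1*7 = -7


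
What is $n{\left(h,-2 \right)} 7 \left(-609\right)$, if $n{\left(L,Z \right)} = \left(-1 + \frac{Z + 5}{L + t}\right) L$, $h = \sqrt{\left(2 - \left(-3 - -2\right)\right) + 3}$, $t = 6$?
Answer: $\frac{12789}{5} + \frac{8526 \sqrt{6}}{5} \approx 6734.7$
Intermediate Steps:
$h = \sqrt{6}$ ($h = \sqrt{\left(2 - \left(-3 + 2\right)\right) + 3} = \sqrt{\left(2 - -1\right) + 3} = \sqrt{\left(2 + 1\right) + 3} = \sqrt{3 + 3} = \sqrt{6} \approx 2.4495$)
$n{\left(L,Z \right)} = L \left(-1 + \frac{5 + Z}{6 + L}\right)$ ($n{\left(L,Z \right)} = \left(-1 + \frac{Z + 5}{L + 6}\right) L = \left(-1 + \frac{5 + Z}{6 + L}\right) L = L \left(-1 + \frac{5 + Z}{6 + L}\right)$)
$n{\left(h,-2 \right)} 7 \left(-609\right) = \frac{\sqrt{6} \left(-1 - 2 - \sqrt{6}\right)}{6 + \sqrt{6}} \cdot 7 \left(-609\right) = \frac{\sqrt{6} \left(-3 - \sqrt{6}\right)}{6 + \sqrt{6}} \cdot 7 \left(-609\right) = \frac{7 \sqrt{6} \left(-3 - \sqrt{6}\right)}{6 + \sqrt{6}} \left(-609\right) = - \frac{4263 \sqrt{6} \left(-3 - \sqrt{6}\right)}{6 + \sqrt{6}}$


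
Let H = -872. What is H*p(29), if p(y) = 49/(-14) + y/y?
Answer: 2180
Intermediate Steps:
p(y) = -5/2 (p(y) = 49*(-1/14) + 1 = -7/2 + 1 = -5/2)
H*p(29) = -872*(-5/2) = 2180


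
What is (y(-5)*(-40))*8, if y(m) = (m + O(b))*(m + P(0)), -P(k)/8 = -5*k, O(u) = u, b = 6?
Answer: 1600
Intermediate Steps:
P(k) = 40*k (P(k) = -(-40)*k = 40*k)
y(m) = m*(6 + m) (y(m) = (m + 6)*(m + 40*0) = (6 + m)*(m + 0) = (6 + m)*m = m*(6 + m))
(y(-5)*(-40))*8 = (-5*(6 - 5)*(-40))*8 = (-5*1*(-40))*8 = -5*(-40)*8 = 200*8 = 1600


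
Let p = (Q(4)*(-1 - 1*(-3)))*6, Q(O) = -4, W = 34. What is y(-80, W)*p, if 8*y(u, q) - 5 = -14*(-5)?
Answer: -450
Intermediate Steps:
y(u, q) = 75/8 (y(u, q) = 5/8 + (-14*(-5))/8 = 5/8 + (1/8)*70 = 5/8 + 35/4 = 75/8)
p = -48 (p = -4*(-1 - 1*(-3))*6 = -4*(-1 + 3)*6 = -4*2*6 = -8*6 = -48)
y(-80, W)*p = (75/8)*(-48) = -450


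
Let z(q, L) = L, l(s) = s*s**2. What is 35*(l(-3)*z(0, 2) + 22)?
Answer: -1120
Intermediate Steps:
l(s) = s**3
35*(l(-3)*z(0, 2) + 22) = 35*((-3)**3*2 + 22) = 35*(-27*2 + 22) = 35*(-54 + 22) = 35*(-32) = -1120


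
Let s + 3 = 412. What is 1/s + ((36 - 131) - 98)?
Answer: -78936/409 ≈ -193.00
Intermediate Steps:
s = 409 (s = -3 + 412 = 409)
1/s + ((36 - 131) - 98) = 1/409 + ((36 - 131) - 98) = 1/409 + (-95 - 98) = 1/409 - 193 = -78936/409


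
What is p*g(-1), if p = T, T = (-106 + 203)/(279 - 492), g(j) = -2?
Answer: 194/213 ≈ 0.91080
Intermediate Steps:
T = -97/213 (T = 97/(-213) = 97*(-1/213) = -97/213 ≈ -0.45540)
p = -97/213 ≈ -0.45540
p*g(-1) = -97/213*(-2) = 194/213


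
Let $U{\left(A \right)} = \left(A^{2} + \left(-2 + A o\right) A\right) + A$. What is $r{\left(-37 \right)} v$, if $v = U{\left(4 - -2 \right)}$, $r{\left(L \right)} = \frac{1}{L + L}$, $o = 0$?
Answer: $- \frac{15}{37} \approx -0.40541$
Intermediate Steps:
$r{\left(L \right)} = \frac{1}{2 L}$
$U{\left(A \right)} = A^{2} - A$ ($U{\left(A \right)} = \left(A^{2} + \left(-2 + A 0\right) A\right) + A = \left(A^{2} + \left(-2 + 0\right) A\right) + A = \left(A^{2} - 2 A\right) + A = A^{2} - A$)
$v = 30$ ($v = \left(4 - -2\right) \left(-1 + \left(4 - -2\right)\right) = \left(4 + 2\right) \left(-1 + \left(4 + 2\right)\right) = 6 \left(-1 + 6\right) = 6 \cdot 5 = 30$)
$r{\left(-37 \right)} v = \frac{1}{2 \left(-37\right)} 30 = \frac{1}{2} \left(- \frac{1}{37}\right) 30 = \left(- \frac{1}{74}\right) 30 = - \frac{15}{37}$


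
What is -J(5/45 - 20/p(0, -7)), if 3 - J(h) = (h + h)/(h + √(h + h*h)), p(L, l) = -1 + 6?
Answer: 43/9 + 2*√910/9 ≈ 11.481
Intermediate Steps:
p(L, l) = 5
J(h) = 3 - 2*h/(h + √(h + h²)) (J(h) = 3 - (h + h)/(h + √(h + h*h)) = 3 - 2*h/(h + √(h + h²)))
-J(5/45 - 20/p(0, -7)) = -((5/45 - 20/5) + 3*√((5/45 - 20/5)*(1 + (5/45 - 20/5))))/((5/45 - 20/5) + √((5/45 - 20/5)*(1 + (5/45 - 20/5)))) = -((5*(1/45) - 20*⅕) + 3*√((5*(1/45) - 20*⅕)*(1 + (5*(1/45) - 20*⅕))))/((5*(1/45) - 20*⅕) + √((5*(1/45) - 20*⅕)*(1 + (5*(1/45) - 20*⅕)))) = -((⅑ - 4) + 3*√((⅑ - 4)*(1 + (⅑ - 4))))/((⅑ - 4) + √((⅑ - 4)*(1 + (⅑ - 4)))) = -(-35/9 + 3*√(-35*(1 - 35/9)/9))/(-35/9 + √(-35*(1 - 35/9)/9)) = -(-35/9 + 3*√(-35/9*(-26/9)))/(-35/9 + √(-35/9*(-26/9))) = -(-35/9 + 3*√(910/81))/(-35/9 + √(910/81)) = -(-35/9 + 3*(√910/9))/(-35/9 + √910/9) = -(-35/9 + √910/3)/(-35/9 + √910/9)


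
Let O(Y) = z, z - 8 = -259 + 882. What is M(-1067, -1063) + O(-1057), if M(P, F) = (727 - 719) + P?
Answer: -428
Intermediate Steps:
z = 631 (z = 8 + (-259 + 882) = 8 + 623 = 631)
O(Y) = 631
M(P, F) = 8 + P
M(-1067, -1063) + O(-1057) = (8 - 1067) + 631 = -1059 + 631 = -428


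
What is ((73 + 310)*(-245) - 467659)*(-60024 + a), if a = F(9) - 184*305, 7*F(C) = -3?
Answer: 456500798434/7 ≈ 6.5214e+10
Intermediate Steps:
F(C) = -3/7 (F(C) = (⅐)*(-3) = -3/7)
a = -392843/7 (a = -3/7 - 184*305 = -3/7 - 56120 = -392843/7 ≈ -56120.)
((73 + 310)*(-245) - 467659)*(-60024 + a) = ((73 + 310)*(-245) - 467659)*(-60024 - 392843/7) = (383*(-245) - 467659)*(-813011/7) = (-93835 - 467659)*(-813011/7) = -561494*(-813011/7) = 456500798434/7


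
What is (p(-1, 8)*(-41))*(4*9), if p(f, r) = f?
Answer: 1476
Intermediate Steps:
(p(-1, 8)*(-41))*(4*9) = (-1*(-41))*(4*9) = 41*36 = 1476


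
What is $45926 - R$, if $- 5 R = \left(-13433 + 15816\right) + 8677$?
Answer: $48138$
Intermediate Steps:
$R = -2212$ ($R = - \frac{\left(-13433 + 15816\right) + 8677}{5} = - \frac{2383 + 8677}{5} = \left(- \frac{1}{5}\right) 11060 = -2212$)
$45926 - R = 45926 - -2212 = 45926 + 2212 = 48138$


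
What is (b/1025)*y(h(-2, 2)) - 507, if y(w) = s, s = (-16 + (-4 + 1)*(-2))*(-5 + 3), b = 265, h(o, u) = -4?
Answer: -20575/41 ≈ -501.83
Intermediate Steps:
s = 20 (s = (-16 - 3*(-2))*(-2) = (-16 + 6)*(-2) = -10*(-2) = 20)
y(w) = 20
(b/1025)*y(h(-2, 2)) - 507 = (265/1025)*20 - 507 = (265*(1/1025))*20 - 507 = (53/205)*20 - 507 = 212/41 - 507 = -20575/41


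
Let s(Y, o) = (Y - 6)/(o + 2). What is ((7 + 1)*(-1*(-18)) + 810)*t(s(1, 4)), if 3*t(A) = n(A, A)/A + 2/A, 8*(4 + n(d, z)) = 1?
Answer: 1431/2 ≈ 715.50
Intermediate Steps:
s(Y, o) = (-6 + Y)/(2 + o)
n(d, z) = -31/8 (n(d, z) = -4 + (⅛)*1 = -4 + ⅛ = -31/8)
t(A) = -5/(8*A) (t(A) = (-31/(8*A) + 2/A)/3 = (-15/(8*A))/3 = -5/(8*A))
((7 + 1)*(-1*(-18)) + 810)*t(s(1, 4)) = ((7 + 1)*(-1*(-18)) + 810)*(-5*(2 + 4)/(-6 + 1)/8) = (8*18 + 810)*(-5/(8*(-5/6))) = (144 + 810)*(-5/(8*((⅙)*(-5)))) = 954*(-5/(8*(-⅚))) = 954*(-5/8*(-6/5)) = 954*(¾) = 1431/2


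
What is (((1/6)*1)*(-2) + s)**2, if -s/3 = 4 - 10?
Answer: 2809/9 ≈ 312.11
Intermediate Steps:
s = 18 (s = -3*(4 - 10) = -3*(-6) = 18)
(((1/6)*1)*(-2) + s)**2 = (((1/6)*1)*(-2) + 18)**2 = ((1/6)*(-2) + 18)**2 = (-1/3 + 18)**2 = (53/3)**2 = 2809/9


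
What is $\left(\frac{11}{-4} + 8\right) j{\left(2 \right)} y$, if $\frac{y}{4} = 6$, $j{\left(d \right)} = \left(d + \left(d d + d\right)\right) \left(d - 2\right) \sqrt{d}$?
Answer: $0$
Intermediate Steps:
$j{\left(d \right)} = \sqrt{d} \left(-2 + d\right) \left(d^{2} + 2 d\right)$ ($j{\left(d \right)} = \left(d + \left(d^{2} + d\right)\right) \left(-2 + d\right) \sqrt{d} = \left(d + \left(d + d^{2}\right)\right) \left(-2 + d\right) \sqrt{d} = \left(d^{2} + 2 d\right) \left(-2 + d\right) \sqrt{d} = \left(-2 + d\right) \left(d^{2} + 2 d\right) \sqrt{d} = \sqrt{d} \left(-2 + d\right) \left(d^{2} + 2 d\right)$)
$y = 24$ ($y = 4 \cdot 6 = 24$)
$\left(\frac{11}{-4} + 8\right) j{\left(2 \right)} y = \left(\frac{11}{-4} + 8\right) 2^{\frac{3}{2}} \left(-4 + 2^{2}\right) 24 = \left(11 \left(- \frac{1}{4}\right) + 8\right) 2 \sqrt{2} \left(-4 + 4\right) 24 = \left(- \frac{11}{4} + 8\right) 2 \sqrt{2} \cdot 0 \cdot 24 = \frac{21}{4} \cdot 0 \cdot 24 = 0 \cdot 24 = 0$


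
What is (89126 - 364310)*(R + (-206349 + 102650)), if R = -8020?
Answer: 30743281296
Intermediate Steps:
(89126 - 364310)*(R + (-206349 + 102650)) = (89126 - 364310)*(-8020 + (-206349 + 102650)) = -275184*(-8020 - 103699) = -275184*(-111719) = 30743281296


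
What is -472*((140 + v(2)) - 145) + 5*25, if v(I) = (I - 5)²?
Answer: -1763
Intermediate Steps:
v(I) = (-5 + I)²
-472*((140 + v(2)) - 145) + 5*25 = -472*((140 + (-5 + 2)²) - 145) + 5*25 = -472*((140 + (-3)²) - 145) + 125 = -472*((140 + 9) - 145) + 125 = -472*(149 - 145) + 125 = -472*4 + 125 = -1888 + 125 = -1763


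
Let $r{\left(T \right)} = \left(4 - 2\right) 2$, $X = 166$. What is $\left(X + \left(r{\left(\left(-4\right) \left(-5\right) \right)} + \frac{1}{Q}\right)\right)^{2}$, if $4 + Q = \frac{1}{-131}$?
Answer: $\frac{7942196161}{275625} \approx 28815.0$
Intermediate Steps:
$r{\left(T \right)} = 4$ ($r{\left(T \right)} = 2 \cdot 2 = 4$)
$Q = - \frac{525}{131}$ ($Q = -4 + \frac{1}{-131} = -4 - \frac{1}{131} = - \frac{525}{131} \approx -4.0076$)
$\left(X + \left(r{\left(\left(-4\right) \left(-5\right) \right)} + \frac{1}{Q}\right)\right)^{2} = \left(166 + \left(4 + \frac{1}{- \frac{525}{131}}\right)\right)^{2} = \left(166 + \left(4 - \frac{131}{525}\right)\right)^{2} = \left(166 + \frac{1969}{525}\right)^{2} = \left(\frac{89119}{525}\right)^{2} = \frac{7942196161}{275625}$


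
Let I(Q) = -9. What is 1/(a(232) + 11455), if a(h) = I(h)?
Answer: 1/11446 ≈ 8.7367e-5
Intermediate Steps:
a(h) = -9
1/(a(232) + 11455) = 1/(-9 + 11455) = 1/11446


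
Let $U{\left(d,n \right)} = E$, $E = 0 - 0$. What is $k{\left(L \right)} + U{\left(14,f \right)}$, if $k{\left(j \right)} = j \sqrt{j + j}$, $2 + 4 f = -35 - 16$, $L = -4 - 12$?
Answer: $- 64 i \sqrt{2} \approx - 90.51 i$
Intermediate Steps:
$E = 0$ ($E = 0 + 0 = 0$)
$L = -16$ ($L = -4 - 12 = -16$)
$f = - \frac{53}{4}$ ($f = - \frac{1}{2} + \frac{-35 - 16}{4} = - \frac{1}{2} + \frac{1}{4} \left(-51\right) = - \frac{1}{2} - \frac{51}{4} = - \frac{53}{4} \approx -13.25$)
$U{\left(d,n \right)} = 0$
$k{\left(j \right)} = \sqrt{2} j^{\frac{3}{2}}$ ($k{\left(j \right)} = j \sqrt{2 j} = j \sqrt{2} \sqrt{j} = \sqrt{2} j^{\frac{3}{2}}$)
$k{\left(L \right)} + U{\left(14,f \right)} = \sqrt{2} \left(-16\right)^{\frac{3}{2}} + 0 = \sqrt{2} \left(- 64 i\right) + 0 = - 64 i \sqrt{2} + 0 = - 64 i \sqrt{2}$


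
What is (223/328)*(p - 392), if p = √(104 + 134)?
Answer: -10927/41 + 223*√238/328 ≈ -256.02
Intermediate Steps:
p = √238 ≈ 15.427
(223/328)*(p - 392) = (223/328)*(√238 - 392) = (223*(1/328))*(-392 + √238) = 223*(-392 + √238)/328 = -10927/41 + 223*√238/328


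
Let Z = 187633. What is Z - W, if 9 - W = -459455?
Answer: -271831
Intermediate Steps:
W = 459464 (W = 9 - 1*(-459455) = 9 + 459455 = 459464)
Z - W = 187633 - 1*459464 = 187633 - 459464 = -271831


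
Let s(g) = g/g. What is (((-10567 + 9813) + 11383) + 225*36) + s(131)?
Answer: 18730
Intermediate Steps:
s(g) = 1
(((-10567 + 9813) + 11383) + 225*36) + s(131) = (((-10567 + 9813) + 11383) + 225*36) + 1 = ((-754 + 11383) + 8100) + 1 = (10629 + 8100) + 1 = 18729 + 1 = 18730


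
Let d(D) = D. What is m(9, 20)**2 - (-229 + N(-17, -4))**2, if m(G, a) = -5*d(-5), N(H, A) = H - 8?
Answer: -63891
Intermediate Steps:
N(H, A) = -8 + H
m(G, a) = 25 (m(G, a) = -5*(-5) = 25)
m(9, 20)**2 - (-229 + N(-17, -4))**2 = 25**2 - (-229 + (-8 - 17))**2 = 625 - (-229 - 25)**2 = 625 - 1*(-254)**2 = 625 - 1*64516 = 625 - 64516 = -63891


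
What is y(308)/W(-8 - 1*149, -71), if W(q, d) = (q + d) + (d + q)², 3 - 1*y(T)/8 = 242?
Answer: -478/12939 ≈ -0.036943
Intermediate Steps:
y(T) = -1912 (y(T) = 24 - 8*242 = 24 - 1936 = -1912)
W(q, d) = d + q + (d + q)² (W(q, d) = (d + q) + (d + q)² = d + q + (d + q)²)
y(308)/W(-8 - 1*149, -71) = -1912/(-71 + (-8 - 1*149) + (-71 + (-8 - 1*149))²) = -1912/(-71 + (-8 - 149) + (-71 + (-8 - 149))²) = -1912/(-71 - 157 + (-71 - 157)²) = -1912/(-71 - 157 + (-228)²) = -1912/(-71 - 157 + 51984) = -1912/51756 = -1912*1/51756 = -478/12939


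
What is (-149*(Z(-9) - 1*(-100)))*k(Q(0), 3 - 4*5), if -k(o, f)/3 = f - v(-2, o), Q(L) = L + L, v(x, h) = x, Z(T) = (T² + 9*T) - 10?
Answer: -603450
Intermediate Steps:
Z(T) = -10 + T² + 9*T
Q(L) = 2*L
k(o, f) = -6 - 3*f (k(o, f) = -3*(f - 1*(-2)) = -3*(f + 2) = -3*(2 + f) = -6 - 3*f)
(-149*(Z(-9) - 1*(-100)))*k(Q(0), 3 - 4*5) = (-149*((-10 + (-9)² + 9*(-9)) - 1*(-100)))*(-6 - 3*(3 - 4*5)) = (-149*((-10 + 81 - 81) + 100))*(-6 - 3*(3 - 20)) = (-149*(-10 + 100))*(-6 - 3*(-17)) = (-149*90)*(-6 + 51) = -13410*45 = -603450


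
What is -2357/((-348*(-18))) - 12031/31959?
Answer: -315911/419688 ≈ -0.75273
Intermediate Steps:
-2357/((-348*(-18))) - 12031/31959 = -2357/6264 - 12031*1/31959 = -2357*1/6264 - 227/603 = -2357/6264 - 227/603 = -315911/419688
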